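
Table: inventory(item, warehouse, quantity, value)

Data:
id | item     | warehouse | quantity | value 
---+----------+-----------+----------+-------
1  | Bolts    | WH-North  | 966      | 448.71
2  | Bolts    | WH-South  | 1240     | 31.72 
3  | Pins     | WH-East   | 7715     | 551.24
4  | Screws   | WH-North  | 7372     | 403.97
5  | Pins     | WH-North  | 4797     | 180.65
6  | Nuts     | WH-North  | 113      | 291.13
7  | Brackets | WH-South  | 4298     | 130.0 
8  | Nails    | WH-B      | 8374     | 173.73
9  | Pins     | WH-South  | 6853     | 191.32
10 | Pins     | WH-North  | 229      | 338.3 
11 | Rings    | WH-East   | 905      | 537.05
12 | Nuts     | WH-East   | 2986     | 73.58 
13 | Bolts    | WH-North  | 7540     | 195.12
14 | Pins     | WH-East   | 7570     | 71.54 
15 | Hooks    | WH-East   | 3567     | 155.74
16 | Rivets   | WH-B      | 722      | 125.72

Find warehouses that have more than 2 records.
SELECT warehouse, COUNT(*) as cnt
FROM inventory
GROUP BY warehouse
HAVING COUNT(*) > 2

Result:
  WH-East: 5
  WH-North: 6
  WH-South: 3

Note: HAVING filters groups after aggregation, WHERE filters rows before.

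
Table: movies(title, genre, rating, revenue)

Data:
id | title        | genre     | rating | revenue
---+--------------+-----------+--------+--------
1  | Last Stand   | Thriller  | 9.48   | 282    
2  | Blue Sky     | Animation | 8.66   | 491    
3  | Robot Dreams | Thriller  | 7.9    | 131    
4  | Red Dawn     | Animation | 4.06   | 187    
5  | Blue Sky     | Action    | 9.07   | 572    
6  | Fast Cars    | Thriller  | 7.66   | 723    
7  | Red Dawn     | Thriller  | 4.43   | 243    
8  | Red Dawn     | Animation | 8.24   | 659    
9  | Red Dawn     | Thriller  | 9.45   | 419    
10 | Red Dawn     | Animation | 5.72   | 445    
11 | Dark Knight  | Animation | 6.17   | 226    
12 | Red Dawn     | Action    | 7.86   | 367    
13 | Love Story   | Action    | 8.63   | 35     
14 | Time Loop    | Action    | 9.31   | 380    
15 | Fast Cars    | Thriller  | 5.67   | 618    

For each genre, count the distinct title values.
SELECT genre, COUNT(DISTINCT title)
FROM movies
GROUP BY genre

Result:
  Action: 4 distinct
  Animation: 3 distinct
  Thriller: 4 distinct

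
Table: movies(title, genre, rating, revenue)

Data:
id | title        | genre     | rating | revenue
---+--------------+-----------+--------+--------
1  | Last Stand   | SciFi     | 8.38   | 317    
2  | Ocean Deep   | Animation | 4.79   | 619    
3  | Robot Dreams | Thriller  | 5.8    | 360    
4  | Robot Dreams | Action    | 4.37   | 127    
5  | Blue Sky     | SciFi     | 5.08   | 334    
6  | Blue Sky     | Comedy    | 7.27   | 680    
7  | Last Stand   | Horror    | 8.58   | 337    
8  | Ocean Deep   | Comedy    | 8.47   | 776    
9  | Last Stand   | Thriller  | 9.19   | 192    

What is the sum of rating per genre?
SELECT genre, SUM(rating) as result
FROM movies
GROUP BY genre

Result:
  Action: 4.37
  Animation: 4.79
  Comedy: 15.74
  Horror: 8.58
  SciFi: 13.46
  Thriller: 14.99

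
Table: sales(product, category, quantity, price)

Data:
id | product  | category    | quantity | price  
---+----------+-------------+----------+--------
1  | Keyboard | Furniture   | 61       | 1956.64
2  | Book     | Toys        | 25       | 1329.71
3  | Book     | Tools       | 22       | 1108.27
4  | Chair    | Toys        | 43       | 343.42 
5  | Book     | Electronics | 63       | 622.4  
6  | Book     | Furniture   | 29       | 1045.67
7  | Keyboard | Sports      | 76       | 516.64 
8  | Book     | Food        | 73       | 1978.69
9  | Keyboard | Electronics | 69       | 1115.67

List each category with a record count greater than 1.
SELECT category, COUNT(*) as cnt
FROM sales
GROUP BY category
HAVING COUNT(*) > 1

Result:
  Electronics: 2
  Furniture: 2
  Toys: 2

Note: HAVING filters groups after aggregation, WHERE filters rows before.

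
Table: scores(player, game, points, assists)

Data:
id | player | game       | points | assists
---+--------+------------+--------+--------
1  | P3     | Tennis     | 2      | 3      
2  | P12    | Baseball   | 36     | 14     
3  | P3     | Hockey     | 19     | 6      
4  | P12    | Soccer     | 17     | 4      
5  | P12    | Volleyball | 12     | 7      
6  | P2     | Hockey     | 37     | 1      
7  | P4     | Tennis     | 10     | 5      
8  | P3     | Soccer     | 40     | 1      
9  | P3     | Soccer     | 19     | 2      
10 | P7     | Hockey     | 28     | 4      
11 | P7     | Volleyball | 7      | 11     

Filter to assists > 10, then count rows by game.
SELECT game, COUNT(*)
FROM scores
WHERE assists > 10
GROUP BY game

Note: WHERE filters rows before grouping.

Result:
  Baseball: 1
  Volleyball: 1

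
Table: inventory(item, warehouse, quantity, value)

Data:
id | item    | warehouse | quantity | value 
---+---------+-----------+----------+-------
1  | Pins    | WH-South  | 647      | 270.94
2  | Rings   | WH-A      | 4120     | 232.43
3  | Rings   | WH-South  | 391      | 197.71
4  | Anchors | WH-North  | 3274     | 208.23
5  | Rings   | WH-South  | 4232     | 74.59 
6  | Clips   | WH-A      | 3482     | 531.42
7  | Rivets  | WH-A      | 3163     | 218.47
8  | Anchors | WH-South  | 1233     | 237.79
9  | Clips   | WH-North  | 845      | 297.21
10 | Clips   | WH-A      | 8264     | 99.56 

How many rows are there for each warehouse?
SELECT warehouse, COUNT(*) as count
FROM inventory
GROUP BY warehouse

Result:
  WH-A: 4
  WH-North: 2
  WH-South: 4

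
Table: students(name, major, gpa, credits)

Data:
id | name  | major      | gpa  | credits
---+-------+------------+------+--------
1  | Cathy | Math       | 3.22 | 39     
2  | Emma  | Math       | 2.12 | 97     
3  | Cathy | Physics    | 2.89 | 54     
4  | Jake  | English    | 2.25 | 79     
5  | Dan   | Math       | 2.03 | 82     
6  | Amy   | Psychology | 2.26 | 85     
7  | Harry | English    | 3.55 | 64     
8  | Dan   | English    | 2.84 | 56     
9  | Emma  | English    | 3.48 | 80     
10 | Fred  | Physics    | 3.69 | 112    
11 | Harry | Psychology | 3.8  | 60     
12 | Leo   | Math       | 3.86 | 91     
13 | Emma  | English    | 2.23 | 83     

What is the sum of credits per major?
SELECT major, SUM(credits) as result
FROM students
GROUP BY major

Result:
  English: 362
  Math: 309
  Physics: 166
  Psychology: 145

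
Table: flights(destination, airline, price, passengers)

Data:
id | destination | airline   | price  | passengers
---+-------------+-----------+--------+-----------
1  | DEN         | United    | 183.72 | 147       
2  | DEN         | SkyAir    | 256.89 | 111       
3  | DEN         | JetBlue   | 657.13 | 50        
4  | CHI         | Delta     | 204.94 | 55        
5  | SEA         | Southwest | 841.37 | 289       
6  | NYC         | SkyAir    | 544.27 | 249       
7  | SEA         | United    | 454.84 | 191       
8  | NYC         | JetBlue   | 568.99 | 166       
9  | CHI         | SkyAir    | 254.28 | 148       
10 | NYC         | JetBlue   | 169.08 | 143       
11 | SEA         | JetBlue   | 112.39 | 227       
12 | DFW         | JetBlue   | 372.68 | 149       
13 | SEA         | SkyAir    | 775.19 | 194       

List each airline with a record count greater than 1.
SELECT airline, COUNT(*) as cnt
FROM flights
GROUP BY airline
HAVING COUNT(*) > 1

Result:
  JetBlue: 5
  SkyAir: 4
  United: 2

Note: HAVING filters groups after aggregation, WHERE filters rows before.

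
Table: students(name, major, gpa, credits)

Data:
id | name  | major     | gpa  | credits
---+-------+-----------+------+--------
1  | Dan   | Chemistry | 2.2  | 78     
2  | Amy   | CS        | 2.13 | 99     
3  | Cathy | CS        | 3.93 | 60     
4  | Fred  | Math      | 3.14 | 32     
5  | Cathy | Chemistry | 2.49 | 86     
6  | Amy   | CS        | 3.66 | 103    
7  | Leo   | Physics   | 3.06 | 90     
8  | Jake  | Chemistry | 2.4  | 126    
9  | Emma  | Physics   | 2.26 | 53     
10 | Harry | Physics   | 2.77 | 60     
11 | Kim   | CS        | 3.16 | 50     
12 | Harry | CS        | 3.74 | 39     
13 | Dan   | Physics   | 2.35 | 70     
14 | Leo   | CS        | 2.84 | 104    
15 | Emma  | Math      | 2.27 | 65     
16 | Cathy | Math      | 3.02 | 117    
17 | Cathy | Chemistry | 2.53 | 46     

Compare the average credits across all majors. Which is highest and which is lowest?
SELECT major, AVG(credits)
FROM students
GROUP BY major
ORDER BY AVG(credits)

All groups:
  Physics: 68.25
  Math: 71.33
  CS: 75.83
  Chemistry: 84.00

Highest: Chemistry (84.00)
Lowest: Physics (68.25)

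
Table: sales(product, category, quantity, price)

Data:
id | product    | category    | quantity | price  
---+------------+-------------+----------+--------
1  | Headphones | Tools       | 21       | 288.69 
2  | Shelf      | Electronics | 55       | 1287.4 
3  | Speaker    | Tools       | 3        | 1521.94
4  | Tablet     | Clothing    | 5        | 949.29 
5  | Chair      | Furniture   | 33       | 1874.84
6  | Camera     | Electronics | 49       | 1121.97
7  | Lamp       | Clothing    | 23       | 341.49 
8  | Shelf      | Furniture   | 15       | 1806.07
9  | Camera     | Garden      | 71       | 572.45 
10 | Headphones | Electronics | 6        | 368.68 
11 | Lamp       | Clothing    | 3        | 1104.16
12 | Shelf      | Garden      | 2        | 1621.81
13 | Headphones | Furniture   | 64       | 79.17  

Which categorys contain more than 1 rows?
SELECT category, COUNT(*) as cnt
FROM sales
GROUP BY category
HAVING COUNT(*) > 1

Result:
  Clothing: 3
  Electronics: 3
  Furniture: 3
  Garden: 2
  Tools: 2

Note: HAVING filters groups after aggregation, WHERE filters rows before.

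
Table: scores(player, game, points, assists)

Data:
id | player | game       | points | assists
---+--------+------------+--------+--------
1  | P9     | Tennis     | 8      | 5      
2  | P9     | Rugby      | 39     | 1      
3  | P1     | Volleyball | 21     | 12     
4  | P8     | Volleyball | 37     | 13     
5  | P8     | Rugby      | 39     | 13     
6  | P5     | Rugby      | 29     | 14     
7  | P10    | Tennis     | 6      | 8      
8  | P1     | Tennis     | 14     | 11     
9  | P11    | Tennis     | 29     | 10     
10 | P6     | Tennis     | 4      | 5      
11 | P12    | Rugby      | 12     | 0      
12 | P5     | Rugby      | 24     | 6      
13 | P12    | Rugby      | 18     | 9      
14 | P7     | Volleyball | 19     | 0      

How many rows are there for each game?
SELECT game, COUNT(*) as count
FROM scores
GROUP BY game

Result:
  Rugby: 6
  Tennis: 5
  Volleyball: 3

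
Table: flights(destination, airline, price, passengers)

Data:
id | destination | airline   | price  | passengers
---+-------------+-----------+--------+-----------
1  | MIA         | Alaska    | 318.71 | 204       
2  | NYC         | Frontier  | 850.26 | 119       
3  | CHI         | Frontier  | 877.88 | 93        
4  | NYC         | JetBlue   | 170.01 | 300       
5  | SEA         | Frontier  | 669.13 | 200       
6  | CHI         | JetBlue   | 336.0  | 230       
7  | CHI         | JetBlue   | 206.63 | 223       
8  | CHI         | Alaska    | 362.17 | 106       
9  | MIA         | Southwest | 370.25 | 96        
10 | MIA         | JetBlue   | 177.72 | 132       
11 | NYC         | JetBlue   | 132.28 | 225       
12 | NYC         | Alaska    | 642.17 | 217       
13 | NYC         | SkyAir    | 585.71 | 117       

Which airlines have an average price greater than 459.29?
SELECT airline, AVG(price)
FROM flights
GROUP BY airline
HAVING AVG(price) > 459.29

Result:
  Frontier: avg=799.09
  SkyAir: avg=585.71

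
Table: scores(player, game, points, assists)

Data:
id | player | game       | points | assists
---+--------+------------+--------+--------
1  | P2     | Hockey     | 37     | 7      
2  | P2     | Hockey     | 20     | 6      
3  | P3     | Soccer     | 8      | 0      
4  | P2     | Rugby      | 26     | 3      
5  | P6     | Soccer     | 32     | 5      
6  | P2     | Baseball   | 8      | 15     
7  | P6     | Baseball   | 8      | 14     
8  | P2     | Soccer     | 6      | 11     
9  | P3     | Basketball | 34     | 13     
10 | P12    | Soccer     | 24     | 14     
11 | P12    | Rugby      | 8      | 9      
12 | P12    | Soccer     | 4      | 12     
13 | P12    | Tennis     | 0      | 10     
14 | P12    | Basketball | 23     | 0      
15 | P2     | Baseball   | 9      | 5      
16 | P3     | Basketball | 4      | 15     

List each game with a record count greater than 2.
SELECT game, COUNT(*) as cnt
FROM scores
GROUP BY game
HAVING COUNT(*) > 2

Result:
  Baseball: 3
  Basketball: 3
  Soccer: 5

Note: HAVING filters groups after aggregation, WHERE filters rows before.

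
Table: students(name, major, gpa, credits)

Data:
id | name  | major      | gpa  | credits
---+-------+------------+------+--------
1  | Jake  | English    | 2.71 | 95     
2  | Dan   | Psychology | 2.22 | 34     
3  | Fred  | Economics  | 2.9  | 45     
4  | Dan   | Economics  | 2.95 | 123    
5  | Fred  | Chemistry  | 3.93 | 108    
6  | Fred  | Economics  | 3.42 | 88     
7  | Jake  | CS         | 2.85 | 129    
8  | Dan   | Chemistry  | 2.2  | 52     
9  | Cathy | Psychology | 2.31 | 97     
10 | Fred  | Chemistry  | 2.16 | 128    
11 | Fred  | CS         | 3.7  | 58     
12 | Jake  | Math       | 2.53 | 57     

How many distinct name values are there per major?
SELECT major, COUNT(DISTINCT name)
FROM students
GROUP BY major

Result:
  CS: 2 distinct
  Chemistry: 2 distinct
  Economics: 2 distinct
  English: 1 distinct
  Math: 1 distinct
  Psychology: 2 distinct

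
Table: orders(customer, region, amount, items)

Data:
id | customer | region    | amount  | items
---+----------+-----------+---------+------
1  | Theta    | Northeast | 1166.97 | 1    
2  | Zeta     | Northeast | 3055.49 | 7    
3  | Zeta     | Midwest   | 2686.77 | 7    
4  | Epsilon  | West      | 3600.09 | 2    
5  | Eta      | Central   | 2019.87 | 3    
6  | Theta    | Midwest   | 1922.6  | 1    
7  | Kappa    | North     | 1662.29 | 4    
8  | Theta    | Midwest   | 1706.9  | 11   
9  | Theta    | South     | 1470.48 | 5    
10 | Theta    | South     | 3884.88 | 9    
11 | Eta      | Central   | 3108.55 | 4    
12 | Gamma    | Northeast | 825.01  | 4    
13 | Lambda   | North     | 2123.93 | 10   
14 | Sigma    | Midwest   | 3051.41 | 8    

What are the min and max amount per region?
SELECT region, MIN(amount), MAX(amount)
FROM orders
GROUP BY region

Result:
  Central: min=2019.87, max=3108.55
  Midwest: min=1706.90, max=3051.41
  North: min=1662.29, max=2123.93
  Northeast: min=825.01, max=3055.49
  South: min=1470.48, max=3884.88
  West: min=3600.09, max=3600.09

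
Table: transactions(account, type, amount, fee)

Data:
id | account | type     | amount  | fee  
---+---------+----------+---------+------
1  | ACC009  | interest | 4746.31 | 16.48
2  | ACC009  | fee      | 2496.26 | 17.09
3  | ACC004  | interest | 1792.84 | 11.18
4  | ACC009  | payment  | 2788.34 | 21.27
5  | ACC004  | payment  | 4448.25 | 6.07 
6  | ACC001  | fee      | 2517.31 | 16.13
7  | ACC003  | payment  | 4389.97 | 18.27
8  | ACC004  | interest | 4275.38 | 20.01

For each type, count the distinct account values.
SELECT type, COUNT(DISTINCT account)
FROM transactions
GROUP BY type

Result:
  fee: 2 distinct
  interest: 2 distinct
  payment: 3 distinct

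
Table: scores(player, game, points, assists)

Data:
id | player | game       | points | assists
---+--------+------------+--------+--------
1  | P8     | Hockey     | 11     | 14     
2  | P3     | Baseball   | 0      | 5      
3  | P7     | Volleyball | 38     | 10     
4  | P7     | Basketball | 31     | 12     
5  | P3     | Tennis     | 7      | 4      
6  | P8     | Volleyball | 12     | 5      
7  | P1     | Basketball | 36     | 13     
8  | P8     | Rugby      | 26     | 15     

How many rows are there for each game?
SELECT game, COUNT(*) as count
FROM scores
GROUP BY game

Result:
  Baseball: 1
  Basketball: 2
  Hockey: 1
  Rugby: 1
  Tennis: 1
  Volleyball: 2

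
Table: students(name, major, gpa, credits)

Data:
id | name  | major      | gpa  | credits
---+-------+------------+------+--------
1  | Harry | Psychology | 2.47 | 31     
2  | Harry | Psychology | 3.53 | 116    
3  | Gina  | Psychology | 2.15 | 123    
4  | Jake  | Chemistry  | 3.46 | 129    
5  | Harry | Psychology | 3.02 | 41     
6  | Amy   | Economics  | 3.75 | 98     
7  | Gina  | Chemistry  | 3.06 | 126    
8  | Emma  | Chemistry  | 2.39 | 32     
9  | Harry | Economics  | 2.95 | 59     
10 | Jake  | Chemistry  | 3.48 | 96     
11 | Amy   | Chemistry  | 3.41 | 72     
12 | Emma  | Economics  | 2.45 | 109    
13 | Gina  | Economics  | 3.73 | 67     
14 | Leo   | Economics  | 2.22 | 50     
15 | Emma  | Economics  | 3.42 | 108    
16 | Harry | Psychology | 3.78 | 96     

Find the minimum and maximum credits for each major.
SELECT major, MIN(credits), MAX(credits)
FROM students
GROUP BY major

Result:
  Chemistry: min=32, max=129
  Economics: min=50, max=109
  Psychology: min=31, max=123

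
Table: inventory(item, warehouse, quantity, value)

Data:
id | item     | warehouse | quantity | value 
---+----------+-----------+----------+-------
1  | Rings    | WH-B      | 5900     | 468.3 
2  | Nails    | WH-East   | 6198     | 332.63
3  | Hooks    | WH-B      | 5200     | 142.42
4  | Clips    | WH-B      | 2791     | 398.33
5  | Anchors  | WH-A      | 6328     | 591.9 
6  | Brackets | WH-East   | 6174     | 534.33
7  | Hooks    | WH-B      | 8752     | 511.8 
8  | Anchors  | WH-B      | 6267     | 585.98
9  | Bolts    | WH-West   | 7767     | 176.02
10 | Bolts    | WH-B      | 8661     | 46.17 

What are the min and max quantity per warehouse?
SELECT warehouse, MIN(quantity), MAX(quantity)
FROM inventory
GROUP BY warehouse

Result:
  WH-A: min=6328, max=6328
  WH-B: min=2791, max=8752
  WH-East: min=6174, max=6198
  WH-West: min=7767, max=7767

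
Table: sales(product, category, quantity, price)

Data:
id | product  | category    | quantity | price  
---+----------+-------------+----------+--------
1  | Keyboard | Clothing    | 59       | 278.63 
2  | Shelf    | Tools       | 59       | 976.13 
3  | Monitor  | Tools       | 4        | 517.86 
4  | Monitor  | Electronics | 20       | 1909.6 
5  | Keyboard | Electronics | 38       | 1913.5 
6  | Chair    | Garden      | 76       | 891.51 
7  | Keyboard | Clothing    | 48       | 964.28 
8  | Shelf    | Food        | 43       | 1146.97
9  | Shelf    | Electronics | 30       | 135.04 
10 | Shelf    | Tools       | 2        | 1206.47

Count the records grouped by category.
SELECT category, COUNT(*) as count
FROM sales
GROUP BY category

Result:
  Clothing: 2
  Electronics: 3
  Food: 1
  Garden: 1
  Tools: 3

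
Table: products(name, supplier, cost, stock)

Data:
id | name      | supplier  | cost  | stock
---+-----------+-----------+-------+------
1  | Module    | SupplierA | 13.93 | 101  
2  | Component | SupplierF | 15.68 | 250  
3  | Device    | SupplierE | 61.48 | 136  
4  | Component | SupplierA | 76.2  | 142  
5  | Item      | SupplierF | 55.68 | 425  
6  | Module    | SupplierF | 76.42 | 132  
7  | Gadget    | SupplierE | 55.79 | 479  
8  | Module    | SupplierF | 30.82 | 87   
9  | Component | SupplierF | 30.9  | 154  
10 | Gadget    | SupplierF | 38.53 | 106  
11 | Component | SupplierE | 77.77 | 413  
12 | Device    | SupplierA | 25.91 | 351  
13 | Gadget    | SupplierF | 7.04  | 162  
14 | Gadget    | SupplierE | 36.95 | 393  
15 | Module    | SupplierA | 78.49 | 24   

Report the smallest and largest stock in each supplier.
SELECT supplier, MIN(stock), MAX(stock)
FROM products
GROUP BY supplier

Result:
  SupplierA: min=24, max=351
  SupplierE: min=136, max=479
  SupplierF: min=87, max=425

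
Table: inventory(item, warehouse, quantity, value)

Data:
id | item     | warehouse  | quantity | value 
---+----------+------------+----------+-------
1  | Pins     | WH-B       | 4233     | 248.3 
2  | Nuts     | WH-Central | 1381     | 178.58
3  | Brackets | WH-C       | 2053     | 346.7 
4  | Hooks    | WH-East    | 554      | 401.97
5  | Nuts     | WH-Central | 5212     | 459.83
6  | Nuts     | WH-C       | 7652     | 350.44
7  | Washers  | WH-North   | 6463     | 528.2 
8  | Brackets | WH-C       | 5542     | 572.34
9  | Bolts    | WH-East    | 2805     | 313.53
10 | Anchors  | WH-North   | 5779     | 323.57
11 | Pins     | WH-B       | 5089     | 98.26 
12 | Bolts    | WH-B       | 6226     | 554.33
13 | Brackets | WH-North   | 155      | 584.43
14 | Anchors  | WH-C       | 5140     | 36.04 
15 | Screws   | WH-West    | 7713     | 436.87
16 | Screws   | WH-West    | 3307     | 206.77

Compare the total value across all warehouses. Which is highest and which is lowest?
SELECT warehouse, SUM(value)
FROM inventory
GROUP BY warehouse
ORDER BY SUM(value)

All groups:
  WH-Central: 638.41
  WH-West: 643.64
  WH-East: 715.50
  WH-B: 900.89
  WH-C: 1305.52
  WH-North: 1436.20

Highest: WH-North (1436.20)
Lowest: WH-Central (638.41)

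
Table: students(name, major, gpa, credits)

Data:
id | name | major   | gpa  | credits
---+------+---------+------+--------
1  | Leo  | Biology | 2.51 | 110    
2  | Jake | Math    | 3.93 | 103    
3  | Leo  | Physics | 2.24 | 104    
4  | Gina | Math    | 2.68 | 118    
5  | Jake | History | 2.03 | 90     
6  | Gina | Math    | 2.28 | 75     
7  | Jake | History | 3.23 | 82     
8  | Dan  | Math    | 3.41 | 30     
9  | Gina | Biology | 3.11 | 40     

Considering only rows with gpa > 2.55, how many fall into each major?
SELECT major, COUNT(*)
FROM students
WHERE gpa > 2.55
GROUP BY major

Note: WHERE filters rows before grouping.

Result:
  Biology: 1
  History: 1
  Math: 3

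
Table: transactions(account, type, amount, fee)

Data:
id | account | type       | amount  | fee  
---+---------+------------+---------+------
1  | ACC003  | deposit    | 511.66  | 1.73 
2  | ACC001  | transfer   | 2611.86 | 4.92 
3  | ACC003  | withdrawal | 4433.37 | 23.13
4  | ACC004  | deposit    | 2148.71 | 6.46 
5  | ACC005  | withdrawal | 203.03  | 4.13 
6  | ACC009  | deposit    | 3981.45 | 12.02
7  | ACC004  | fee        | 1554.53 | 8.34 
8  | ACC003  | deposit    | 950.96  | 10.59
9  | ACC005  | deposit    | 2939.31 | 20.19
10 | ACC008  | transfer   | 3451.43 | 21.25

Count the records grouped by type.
SELECT type, COUNT(*) as count
FROM transactions
GROUP BY type

Result:
  deposit: 5
  fee: 1
  transfer: 2
  withdrawal: 2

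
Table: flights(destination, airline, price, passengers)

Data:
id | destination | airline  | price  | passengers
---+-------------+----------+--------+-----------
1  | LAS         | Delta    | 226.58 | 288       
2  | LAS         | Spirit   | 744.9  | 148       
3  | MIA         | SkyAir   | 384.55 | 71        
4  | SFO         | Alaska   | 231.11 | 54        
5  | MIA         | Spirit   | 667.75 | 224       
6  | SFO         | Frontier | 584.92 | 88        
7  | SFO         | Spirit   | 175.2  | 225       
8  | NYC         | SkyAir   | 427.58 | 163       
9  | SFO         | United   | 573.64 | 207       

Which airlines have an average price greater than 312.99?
SELECT airline, AVG(price)
FROM flights
GROUP BY airline
HAVING AVG(price) > 312.99

Result:
  Frontier: avg=584.92
  SkyAir: avg=406.07
  Spirit: avg=529.28
  United: avg=573.64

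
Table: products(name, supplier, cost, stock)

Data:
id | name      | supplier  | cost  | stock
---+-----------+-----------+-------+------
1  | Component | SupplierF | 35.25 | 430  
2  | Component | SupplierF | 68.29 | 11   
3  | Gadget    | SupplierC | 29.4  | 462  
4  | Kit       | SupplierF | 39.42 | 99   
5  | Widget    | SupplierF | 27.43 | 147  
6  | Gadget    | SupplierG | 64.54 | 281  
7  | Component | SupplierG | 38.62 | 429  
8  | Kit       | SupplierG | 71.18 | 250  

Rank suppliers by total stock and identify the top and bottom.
SELECT supplier, SUM(stock)
FROM products
GROUP BY supplier
ORDER BY SUM(stock)

All groups:
  SupplierC: 462
  SupplierF: 687
  SupplierG: 960

Highest: SupplierG (960)
Lowest: SupplierC (462)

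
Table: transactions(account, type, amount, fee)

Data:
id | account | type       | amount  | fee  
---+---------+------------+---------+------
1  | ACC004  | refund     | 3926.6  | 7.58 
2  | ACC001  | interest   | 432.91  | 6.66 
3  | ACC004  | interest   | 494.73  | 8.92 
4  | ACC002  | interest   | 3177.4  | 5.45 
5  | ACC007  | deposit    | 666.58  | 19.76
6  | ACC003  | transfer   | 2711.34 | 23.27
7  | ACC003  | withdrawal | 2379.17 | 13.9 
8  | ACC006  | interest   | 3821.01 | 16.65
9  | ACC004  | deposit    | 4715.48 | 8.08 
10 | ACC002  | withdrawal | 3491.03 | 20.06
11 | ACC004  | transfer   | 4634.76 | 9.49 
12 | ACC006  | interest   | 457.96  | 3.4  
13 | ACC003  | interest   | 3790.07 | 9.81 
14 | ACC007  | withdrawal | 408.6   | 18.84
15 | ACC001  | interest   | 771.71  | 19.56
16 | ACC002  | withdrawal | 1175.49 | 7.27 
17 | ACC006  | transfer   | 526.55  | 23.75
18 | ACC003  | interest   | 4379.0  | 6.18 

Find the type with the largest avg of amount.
SELECT type, AVG(amount) as val
FROM transactions
GROUP BY type
ORDER BY val DESC
LIMIT 1

Result: refund with avg(amount) = 3926.60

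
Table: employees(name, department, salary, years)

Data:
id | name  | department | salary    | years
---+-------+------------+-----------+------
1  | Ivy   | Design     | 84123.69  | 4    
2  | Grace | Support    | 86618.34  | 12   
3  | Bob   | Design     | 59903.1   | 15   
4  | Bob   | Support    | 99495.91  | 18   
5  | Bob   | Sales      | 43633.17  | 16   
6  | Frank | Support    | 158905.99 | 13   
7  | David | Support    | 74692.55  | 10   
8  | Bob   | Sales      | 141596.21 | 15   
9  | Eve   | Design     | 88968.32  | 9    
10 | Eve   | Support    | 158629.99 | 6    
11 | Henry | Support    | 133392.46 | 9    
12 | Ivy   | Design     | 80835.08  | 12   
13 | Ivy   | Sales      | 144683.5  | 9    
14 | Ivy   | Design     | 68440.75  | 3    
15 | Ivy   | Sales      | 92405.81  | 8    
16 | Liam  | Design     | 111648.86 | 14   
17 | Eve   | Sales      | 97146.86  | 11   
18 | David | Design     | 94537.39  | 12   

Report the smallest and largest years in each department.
SELECT department, MIN(years), MAX(years)
FROM employees
GROUP BY department

Result:
  Design: min=3, max=15
  Sales: min=8, max=16
  Support: min=6, max=18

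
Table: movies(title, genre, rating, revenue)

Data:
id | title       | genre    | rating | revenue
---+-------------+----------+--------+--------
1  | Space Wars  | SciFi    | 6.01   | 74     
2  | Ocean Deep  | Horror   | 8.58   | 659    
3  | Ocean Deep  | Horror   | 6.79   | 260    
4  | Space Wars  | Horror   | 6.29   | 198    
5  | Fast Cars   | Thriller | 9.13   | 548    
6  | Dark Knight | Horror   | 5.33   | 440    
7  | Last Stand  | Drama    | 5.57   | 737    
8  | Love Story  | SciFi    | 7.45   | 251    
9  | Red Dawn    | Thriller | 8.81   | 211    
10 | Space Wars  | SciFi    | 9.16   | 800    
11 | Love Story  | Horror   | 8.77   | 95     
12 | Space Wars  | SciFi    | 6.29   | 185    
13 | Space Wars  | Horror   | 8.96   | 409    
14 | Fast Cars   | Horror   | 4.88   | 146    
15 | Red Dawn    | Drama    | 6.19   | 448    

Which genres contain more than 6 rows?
SELECT genre, COUNT(*) as cnt
FROM movies
GROUP BY genre
HAVING COUNT(*) > 6

Result:
  Horror: 7

Note: HAVING filters groups after aggregation, WHERE filters rows before.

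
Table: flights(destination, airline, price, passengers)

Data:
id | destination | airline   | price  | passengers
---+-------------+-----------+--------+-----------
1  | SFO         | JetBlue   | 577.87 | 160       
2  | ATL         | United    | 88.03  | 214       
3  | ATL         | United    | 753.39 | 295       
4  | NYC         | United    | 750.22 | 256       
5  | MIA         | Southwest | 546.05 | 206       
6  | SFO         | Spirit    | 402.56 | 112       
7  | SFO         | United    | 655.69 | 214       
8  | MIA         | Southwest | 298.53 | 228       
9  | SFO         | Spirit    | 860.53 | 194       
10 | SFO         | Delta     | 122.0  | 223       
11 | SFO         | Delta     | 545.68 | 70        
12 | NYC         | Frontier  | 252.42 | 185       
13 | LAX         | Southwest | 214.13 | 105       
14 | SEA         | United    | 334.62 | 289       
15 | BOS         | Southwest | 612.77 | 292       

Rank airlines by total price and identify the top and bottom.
SELECT airline, SUM(price)
FROM flights
GROUP BY airline
ORDER BY SUM(price)

All groups:
  Frontier: 252.42
  JetBlue: 577.87
  Delta: 667.68
  Spirit: 1263.09
  Southwest: 1671.48
  United: 2581.95

Highest: United (2581.95)
Lowest: Frontier (252.42)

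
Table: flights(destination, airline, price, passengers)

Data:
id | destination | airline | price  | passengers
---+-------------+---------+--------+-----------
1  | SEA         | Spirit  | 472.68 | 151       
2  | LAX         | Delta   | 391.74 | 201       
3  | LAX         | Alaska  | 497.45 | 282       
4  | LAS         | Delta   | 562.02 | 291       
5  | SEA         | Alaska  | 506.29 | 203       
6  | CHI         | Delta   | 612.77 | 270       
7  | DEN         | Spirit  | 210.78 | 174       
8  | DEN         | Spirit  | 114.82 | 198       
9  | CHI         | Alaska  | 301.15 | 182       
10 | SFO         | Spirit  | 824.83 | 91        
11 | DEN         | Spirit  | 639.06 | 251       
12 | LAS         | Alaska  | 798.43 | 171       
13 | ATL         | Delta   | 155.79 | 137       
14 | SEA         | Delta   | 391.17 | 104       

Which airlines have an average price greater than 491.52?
SELECT airline, AVG(price)
FROM flights
GROUP BY airline
HAVING AVG(price) > 491.52

Result:
  Alaska: avg=525.83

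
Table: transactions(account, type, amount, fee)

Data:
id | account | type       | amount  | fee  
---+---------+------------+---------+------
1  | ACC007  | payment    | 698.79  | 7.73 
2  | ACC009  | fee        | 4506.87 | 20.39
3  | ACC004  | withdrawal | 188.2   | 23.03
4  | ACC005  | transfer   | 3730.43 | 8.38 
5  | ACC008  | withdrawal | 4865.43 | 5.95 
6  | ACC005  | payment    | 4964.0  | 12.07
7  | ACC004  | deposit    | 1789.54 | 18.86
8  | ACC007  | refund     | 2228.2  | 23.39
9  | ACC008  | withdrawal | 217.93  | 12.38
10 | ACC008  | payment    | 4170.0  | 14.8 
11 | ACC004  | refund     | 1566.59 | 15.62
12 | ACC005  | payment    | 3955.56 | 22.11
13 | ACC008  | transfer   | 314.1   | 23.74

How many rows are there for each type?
SELECT type, COUNT(*) as count
FROM transactions
GROUP BY type

Result:
  deposit: 1
  fee: 1
  payment: 4
  refund: 2
  transfer: 2
  withdrawal: 3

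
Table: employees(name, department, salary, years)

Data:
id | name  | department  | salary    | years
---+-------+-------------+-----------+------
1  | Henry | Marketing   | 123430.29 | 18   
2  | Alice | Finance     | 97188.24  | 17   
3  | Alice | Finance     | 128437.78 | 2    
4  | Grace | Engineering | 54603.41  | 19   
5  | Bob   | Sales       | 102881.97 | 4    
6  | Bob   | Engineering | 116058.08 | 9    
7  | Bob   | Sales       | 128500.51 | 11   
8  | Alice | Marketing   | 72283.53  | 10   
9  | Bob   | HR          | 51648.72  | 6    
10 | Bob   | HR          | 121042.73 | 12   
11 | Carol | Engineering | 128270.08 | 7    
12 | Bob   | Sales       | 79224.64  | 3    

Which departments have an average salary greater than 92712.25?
SELECT department, AVG(salary)
FROM employees
GROUP BY department
HAVING AVG(salary) > 92712.25

Result:
  Engineering: avg=99643.86
  Finance: avg=112813.01
  Marketing: avg=97856.91
  Sales: avg=103535.71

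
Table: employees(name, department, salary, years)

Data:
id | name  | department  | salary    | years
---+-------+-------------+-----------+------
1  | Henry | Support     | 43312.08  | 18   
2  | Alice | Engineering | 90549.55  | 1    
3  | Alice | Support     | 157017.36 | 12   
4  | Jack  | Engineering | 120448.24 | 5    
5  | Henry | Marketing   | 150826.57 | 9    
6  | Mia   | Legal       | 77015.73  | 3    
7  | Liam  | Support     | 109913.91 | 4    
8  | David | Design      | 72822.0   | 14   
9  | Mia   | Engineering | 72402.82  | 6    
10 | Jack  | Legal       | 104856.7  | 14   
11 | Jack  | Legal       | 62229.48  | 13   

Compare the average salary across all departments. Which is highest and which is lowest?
SELECT department, AVG(salary)
FROM employees
GROUP BY department
ORDER BY AVG(salary)

All groups:
  Design: 72822.00
  Legal: 81367.30
  Engineering: 94466.87
  Support: 103414.45
  Marketing: 150826.57

Highest: Marketing (150826.57)
Lowest: Design (72822.00)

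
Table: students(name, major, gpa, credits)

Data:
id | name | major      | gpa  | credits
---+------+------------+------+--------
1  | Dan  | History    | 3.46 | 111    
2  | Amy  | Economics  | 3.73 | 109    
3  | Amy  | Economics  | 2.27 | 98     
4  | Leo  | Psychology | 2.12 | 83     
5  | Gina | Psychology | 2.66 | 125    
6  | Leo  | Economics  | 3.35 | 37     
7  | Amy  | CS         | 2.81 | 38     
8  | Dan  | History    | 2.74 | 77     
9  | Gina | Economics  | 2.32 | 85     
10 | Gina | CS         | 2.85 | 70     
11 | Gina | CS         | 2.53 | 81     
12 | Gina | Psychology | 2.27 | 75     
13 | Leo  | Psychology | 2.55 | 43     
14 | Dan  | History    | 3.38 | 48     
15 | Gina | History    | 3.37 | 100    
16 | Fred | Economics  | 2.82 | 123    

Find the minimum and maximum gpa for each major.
SELECT major, MIN(gpa), MAX(gpa)
FROM students
GROUP BY major

Result:
  CS: min=2.53, max=2.85
  Economics: min=2.27, max=3.73
  History: min=2.74, max=3.46
  Psychology: min=2.12, max=2.66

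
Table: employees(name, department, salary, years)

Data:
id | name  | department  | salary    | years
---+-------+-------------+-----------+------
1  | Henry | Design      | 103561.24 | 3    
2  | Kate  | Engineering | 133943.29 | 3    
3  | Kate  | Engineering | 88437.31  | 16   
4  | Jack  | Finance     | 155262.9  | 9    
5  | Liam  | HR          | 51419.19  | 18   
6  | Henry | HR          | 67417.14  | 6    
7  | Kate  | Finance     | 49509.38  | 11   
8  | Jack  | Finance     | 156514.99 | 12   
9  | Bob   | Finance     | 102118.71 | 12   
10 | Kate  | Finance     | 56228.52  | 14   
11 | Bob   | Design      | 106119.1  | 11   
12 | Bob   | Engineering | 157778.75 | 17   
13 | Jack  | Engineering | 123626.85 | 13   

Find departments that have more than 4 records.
SELECT department, COUNT(*) as cnt
FROM employees
GROUP BY department
HAVING COUNT(*) > 4

Result:
  Finance: 5

Note: HAVING filters groups after aggregation, WHERE filters rows before.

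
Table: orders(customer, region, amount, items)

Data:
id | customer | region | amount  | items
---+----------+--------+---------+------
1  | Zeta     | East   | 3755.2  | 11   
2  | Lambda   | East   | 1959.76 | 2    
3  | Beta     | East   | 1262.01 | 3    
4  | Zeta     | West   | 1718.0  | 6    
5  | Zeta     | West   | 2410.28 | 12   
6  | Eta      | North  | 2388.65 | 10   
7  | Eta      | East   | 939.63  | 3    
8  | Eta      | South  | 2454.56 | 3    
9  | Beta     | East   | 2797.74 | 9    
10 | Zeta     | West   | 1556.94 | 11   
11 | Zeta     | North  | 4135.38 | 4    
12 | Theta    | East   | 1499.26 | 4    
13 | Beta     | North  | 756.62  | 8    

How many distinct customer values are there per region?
SELECT region, COUNT(DISTINCT customer)
FROM orders
GROUP BY region

Result:
  East: 5 distinct
  North: 3 distinct
  South: 1 distinct
  West: 1 distinct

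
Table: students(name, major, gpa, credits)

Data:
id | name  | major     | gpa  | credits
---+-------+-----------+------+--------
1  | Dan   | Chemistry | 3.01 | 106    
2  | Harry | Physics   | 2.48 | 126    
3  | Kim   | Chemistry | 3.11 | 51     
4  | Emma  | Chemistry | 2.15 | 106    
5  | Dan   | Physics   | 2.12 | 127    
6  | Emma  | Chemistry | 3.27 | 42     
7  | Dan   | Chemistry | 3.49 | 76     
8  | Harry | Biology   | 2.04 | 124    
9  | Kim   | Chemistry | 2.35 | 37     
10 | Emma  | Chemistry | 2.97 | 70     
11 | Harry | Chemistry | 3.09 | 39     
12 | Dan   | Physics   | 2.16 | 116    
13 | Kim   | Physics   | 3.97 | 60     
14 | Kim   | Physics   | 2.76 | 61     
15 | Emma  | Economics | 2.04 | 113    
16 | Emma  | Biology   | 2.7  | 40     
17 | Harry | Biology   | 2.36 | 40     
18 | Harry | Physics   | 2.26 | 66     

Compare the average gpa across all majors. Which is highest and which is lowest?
SELECT major, AVG(gpa)
FROM students
GROUP BY major
ORDER BY AVG(gpa)

All groups:
  Economics: 2.04
  Biology: 2.37
  Physics: 2.63
  Chemistry: 2.93

Highest: Chemistry (2.93)
Lowest: Economics (2.04)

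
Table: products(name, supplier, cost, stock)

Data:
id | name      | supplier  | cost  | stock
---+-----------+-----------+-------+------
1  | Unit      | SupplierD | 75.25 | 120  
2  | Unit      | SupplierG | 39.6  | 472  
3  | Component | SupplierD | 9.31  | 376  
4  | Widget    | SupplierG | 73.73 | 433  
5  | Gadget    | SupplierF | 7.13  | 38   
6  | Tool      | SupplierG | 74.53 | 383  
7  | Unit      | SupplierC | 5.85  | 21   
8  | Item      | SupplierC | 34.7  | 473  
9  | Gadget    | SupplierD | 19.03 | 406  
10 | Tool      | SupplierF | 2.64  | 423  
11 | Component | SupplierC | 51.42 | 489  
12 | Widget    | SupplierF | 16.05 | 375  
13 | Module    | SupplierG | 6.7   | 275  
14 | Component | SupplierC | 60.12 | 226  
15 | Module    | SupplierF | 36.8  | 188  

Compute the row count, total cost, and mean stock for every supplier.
SELECT supplier,
       COUNT(*) as cnt,
       SUM(cost) as total_cost,
       AVG(stock) as avg_stock
FROM products
GROUP BY supplier

Result:
  SupplierC: 4 records, 152.09 total cost, 302.25 avg stock
  SupplierD: 3 records, 103.59 total cost, 300.67 avg stock
  SupplierF: 4 records, 62.62 total cost, 256.00 avg stock
  SupplierG: 4 records, 194.56 total cost, 390.75 avg stock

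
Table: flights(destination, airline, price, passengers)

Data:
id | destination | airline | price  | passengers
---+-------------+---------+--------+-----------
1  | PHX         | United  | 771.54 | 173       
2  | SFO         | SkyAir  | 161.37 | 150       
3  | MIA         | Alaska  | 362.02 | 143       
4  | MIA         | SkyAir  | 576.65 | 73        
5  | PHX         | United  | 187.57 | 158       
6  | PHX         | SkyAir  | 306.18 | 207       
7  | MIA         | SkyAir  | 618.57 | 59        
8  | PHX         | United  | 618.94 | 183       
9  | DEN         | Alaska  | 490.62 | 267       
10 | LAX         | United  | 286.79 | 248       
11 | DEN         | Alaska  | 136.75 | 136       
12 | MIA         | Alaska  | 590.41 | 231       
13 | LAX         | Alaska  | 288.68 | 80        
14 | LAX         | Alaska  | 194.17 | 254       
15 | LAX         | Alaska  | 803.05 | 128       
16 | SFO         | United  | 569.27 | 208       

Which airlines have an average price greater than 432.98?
SELECT airline, AVG(price)
FROM flights
GROUP BY airline
HAVING AVG(price) > 432.98

Result:
  United: avg=486.82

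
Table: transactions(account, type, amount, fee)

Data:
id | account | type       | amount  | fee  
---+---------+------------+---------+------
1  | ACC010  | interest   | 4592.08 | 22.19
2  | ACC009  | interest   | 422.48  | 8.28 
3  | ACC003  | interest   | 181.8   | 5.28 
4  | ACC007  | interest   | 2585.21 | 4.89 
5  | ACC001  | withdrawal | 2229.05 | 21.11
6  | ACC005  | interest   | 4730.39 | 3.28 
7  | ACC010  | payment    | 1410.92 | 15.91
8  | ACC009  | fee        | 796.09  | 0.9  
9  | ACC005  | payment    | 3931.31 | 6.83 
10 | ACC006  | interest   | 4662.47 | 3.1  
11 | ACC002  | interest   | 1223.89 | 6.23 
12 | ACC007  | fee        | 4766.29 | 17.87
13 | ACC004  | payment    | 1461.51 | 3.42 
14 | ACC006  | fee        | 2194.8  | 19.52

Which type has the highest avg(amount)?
SELECT type, AVG(amount) as val
FROM transactions
GROUP BY type
ORDER BY val DESC
LIMIT 1

Result: interest with avg(amount) = 2628.33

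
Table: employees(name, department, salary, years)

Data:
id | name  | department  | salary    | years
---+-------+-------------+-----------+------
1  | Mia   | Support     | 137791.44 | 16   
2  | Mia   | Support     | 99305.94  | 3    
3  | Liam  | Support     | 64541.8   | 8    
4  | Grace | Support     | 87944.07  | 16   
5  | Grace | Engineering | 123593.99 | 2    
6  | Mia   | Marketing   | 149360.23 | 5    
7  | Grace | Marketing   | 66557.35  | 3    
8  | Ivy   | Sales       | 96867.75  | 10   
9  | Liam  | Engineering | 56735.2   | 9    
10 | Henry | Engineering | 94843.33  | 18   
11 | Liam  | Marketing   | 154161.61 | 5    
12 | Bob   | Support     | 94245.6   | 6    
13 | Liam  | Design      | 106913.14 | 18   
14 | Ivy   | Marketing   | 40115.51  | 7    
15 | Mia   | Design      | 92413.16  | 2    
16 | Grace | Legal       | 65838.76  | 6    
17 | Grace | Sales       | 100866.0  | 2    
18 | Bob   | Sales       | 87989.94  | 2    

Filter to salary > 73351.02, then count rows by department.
SELECT department, COUNT(*)
FROM employees
WHERE salary > 73351.02
GROUP BY department

Note: WHERE filters rows before grouping.

Result:
  Design: 2
  Engineering: 2
  Marketing: 2
  Sales: 3
  Support: 4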